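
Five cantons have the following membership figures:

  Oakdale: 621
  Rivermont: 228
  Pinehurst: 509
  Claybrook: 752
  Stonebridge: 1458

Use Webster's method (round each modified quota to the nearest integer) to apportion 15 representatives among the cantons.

Standard divisor 3568/15 ≈ 237.867; standard quotas: Oakdale 2.611, Rivermont 0.959, Pinehurst 2.140, Claybrook 3.161, Stonebridge 6.129.
Rounding to the nearest integer gives Oakdale 3, Rivermont 1, Pinehurst 2, Claybrook 3, Stonebridge 6 — total 15, matching the house size, so no adjustment is needed.

Oakdale: 3, Rivermont: 1, Pinehurst: 2, Claybrook: 3, Stonebridge: 6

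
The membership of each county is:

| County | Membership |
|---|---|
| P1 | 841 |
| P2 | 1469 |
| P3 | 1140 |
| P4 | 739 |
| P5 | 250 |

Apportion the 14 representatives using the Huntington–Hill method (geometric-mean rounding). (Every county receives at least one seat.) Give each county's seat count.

With divisor 329: modified quotas P1 2.556, P2 4.465, P3 3.465, P4 2.246, P5 0.760.
Geometric-mean thresholds: P1 √(2·3)=2.449, P2 √(4·5)=4.472, P3 √(3·4)=3.464, P4 √(2·3)=2.449, P5 (min 1).
Each quota rounded against its threshold gives P1 3, P2 4, P3 4, P4 2, P5 1 (total 14).

P1 3; P2 4; P3 4; P4 2; P5 1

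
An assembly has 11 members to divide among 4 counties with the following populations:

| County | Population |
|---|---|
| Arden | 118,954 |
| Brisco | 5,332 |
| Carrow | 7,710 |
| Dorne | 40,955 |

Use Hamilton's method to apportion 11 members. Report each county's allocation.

Arden: 8, Brisco: 0, Carrow: 0, Dorne: 3

Standard divisor: 172951 ÷ 11 ≈ 15722.818.
Standard quotas: Arden 7.5657, Brisco 0.3391, Carrow 0.4904, Dorne 2.6048.
Lower quotas: Arden 7, Brisco 0, Carrow 0, Dorne 2 (sum 9, leaving 2 seats).
Remainders in descending order: Dorne 0.6048, Arden 0.5657, Carrow 0.4904, Brisco 0.3391.
The surplus seats go to Dorne, Arden.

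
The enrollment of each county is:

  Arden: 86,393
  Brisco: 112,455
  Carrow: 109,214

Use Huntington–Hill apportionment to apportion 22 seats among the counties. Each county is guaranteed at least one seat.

Arden 6; Brisco 8; Carrow 8

With divisor 13963: modified quotas Arden 6.187, Brisco 8.054, Carrow 7.822.
Geometric-mean thresholds: Arden √(6·7)=6.481, Brisco √(8·9)=8.485, Carrow √(7·8)=7.483.
Each quota rounded against its threshold gives Arden 6, Brisco 8, Carrow 8 (total 22).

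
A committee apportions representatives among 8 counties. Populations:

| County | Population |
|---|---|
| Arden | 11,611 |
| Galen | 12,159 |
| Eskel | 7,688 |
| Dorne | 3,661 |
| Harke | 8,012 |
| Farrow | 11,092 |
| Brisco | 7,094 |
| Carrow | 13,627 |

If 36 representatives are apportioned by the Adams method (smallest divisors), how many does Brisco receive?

4

Standard divisor 74944/36 ≈ 2081.778; standard quotas: Arden 5.577, Galen 5.841, Eskel 3.693, Dorne 1.759, Harke 3.849, Farrow 5.328, Brisco 3.408, Carrow 6.546.
Rounding up gives 6, 6, 4, 2, 4, 6, 4, 7 = 39 seats, so the divisor must be adjusted.
With modified divisor 2340: modified quotas Arden 4.962, Galen 5.196, Eskel 3.285, Dorne 1.565, Harke 3.424, Farrow 4.740, Brisco 3.032, Carrow 5.824.
Rounding up: Arden 5, Galen 6, Eskel 4, Dorne 2, Harke 4, Farrow 5, Brisco 4, Carrow 6 (total 36).
Brisco receives 4.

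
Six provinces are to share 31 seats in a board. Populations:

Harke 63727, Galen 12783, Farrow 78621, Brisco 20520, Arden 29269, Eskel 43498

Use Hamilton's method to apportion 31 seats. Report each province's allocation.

Harke: 8, Galen: 2, Farrow: 10, Brisco: 2, Arden: 4, Eskel: 5

Total 248418; standard divisor 248418/31 ≈ 8013.484.
Standard quotas: Harke 7.9525, Galen 1.5952, Farrow 9.8111, Brisco 2.5607, Arden 3.6525, Eskel 5.4281.
Lower quotas: Harke 7, Galen 1, Farrow 9, Brisco 2, Arden 3, Eskel 5 (sum 27, leaving 4 seats).
Remainders in descending order: Harke 0.9525, Farrow 0.8111, Arden 0.6525, Galen 0.5952, Brisco 0.5607, Eskel 0.4281.
Largest remainders: Harke, Farrow, Arden, Galen receive the extra seats.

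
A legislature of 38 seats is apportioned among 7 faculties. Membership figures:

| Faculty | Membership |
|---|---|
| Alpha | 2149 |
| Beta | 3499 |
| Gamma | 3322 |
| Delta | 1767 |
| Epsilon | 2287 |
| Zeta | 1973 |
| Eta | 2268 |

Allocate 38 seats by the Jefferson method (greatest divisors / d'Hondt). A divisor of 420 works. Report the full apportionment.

Alpha 5; Beta 8; Gamma 7; Delta 4; Epsilon 5; Zeta 4; Eta 5

With modified divisor 420: modified quotas Alpha 5.117, Beta 8.331, Gamma 7.910, Delta 4.207, Epsilon 5.445, Zeta 4.698, Eta 5.400.
Rounding down: Alpha 5, Beta 8, Gamma 7, Delta 4, Epsilon 5, Zeta 4, Eta 5 (total 38).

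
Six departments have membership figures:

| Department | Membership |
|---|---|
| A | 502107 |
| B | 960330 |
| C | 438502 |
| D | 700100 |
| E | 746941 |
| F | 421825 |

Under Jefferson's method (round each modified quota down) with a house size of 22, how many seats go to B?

6

Standard divisor 3769805/22 ≈ 171354.773; standard quotas: A 2.930, B 5.604, C 2.559, D 4.086, E 4.359, F 2.462.
Rounding down gives 2, 5, 2, 4, 4, 2 = 19 seats, so the divisor must be adjusted.
With modified divisor 147800: modified quotas A 3.397, B 6.497, C 2.967, D 4.737, E 5.054, F 2.854.
Rounding down: A 3, B 6, C 2, D 4, E 5, F 2 (total 22).
B receives 6.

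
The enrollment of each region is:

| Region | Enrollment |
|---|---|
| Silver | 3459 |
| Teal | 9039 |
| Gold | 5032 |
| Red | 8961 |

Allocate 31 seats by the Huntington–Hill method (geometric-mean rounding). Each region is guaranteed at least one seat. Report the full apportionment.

With divisor 858: modified quotas Silver 4.031, Teal 10.535, Gold 5.865, Red 10.444.
Geometric-mean thresholds: Silver √(4·5)=4.472, Teal √(10·11)=10.488, Gold √(5·6)=5.477, Red √(10·11)=10.488.
Each quota rounded against its threshold gives Silver 4, Teal 11, Gold 6, Red 10 (total 31).

Silver=4, Teal=11, Gold=6, Red=10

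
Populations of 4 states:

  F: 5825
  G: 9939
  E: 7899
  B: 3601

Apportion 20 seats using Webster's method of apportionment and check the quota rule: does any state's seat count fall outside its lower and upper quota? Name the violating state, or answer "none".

Standard quotas: F 4.273, G 7.291, E 5.794, B 2.642.
Webster allocation: F 4, G 7, E 6, B 3.
Every allocation lies between the lower and upper quota.

none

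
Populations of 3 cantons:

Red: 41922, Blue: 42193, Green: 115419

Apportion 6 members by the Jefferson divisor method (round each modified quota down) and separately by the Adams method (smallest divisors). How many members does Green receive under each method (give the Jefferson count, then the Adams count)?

4 and 3

Jefferson: Red 1, Blue 1, Green 4.
Adams: Red 1, Blue 2, Green 3.
Green gets 4 under Jefferson and 3 under Adams.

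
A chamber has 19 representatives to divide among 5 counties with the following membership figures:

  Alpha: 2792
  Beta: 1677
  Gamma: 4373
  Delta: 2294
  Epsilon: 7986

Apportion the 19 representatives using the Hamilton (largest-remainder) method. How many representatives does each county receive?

Alpha 3; Beta 2; Gamma 4; Delta 2; Epsilon 8

Total 19122; standard divisor 19122/19 ≈ 1006.421.
Standard quotas: Alpha 2.7742, Beta 1.6663, Gamma 4.3451, Delta 2.2794, Epsilon 7.9350.
Lower quotas: Alpha 2, Beta 1, Gamma 4, Delta 2, Epsilon 7 (sum 16, leaving 3 seats).
Remainders in descending order: Epsilon 0.9350, Alpha 0.7742, Beta 0.6663, Gamma 0.3451, Delta 0.2794.
Largest remainders: Epsilon, Alpha, Beta receive the extra seats.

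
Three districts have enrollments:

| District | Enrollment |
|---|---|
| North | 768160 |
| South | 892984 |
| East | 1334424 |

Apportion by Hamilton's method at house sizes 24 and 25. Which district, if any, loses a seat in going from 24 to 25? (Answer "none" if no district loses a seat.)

none

At 24 seats: North 6, South 7, East 11.
At 25 seats: North 6, South 8, East 11.
No district's allocation decreased.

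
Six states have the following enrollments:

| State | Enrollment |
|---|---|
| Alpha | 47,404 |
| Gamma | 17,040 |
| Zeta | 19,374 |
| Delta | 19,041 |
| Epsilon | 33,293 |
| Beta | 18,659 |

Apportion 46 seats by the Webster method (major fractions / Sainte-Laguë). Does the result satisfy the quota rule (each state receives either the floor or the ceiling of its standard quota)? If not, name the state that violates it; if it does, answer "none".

Standard quotas: Alpha 14.085, Gamma 5.063, Zeta 5.757, Delta 5.658, Epsilon 9.893, Beta 5.544.
Webster allocation: Alpha 14, Gamma 5, Zeta 6, Delta 6, Epsilon 10, Beta 5.
Every allocation lies between the lower and upper quota.

none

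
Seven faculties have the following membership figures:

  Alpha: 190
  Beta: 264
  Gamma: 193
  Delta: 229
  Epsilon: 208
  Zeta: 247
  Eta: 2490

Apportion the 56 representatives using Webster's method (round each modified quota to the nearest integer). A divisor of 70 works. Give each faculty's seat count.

With modified divisor 70: modified quotas Alpha 2.714, Beta 3.771, Gamma 2.757, Delta 3.271, Epsilon 2.971, Zeta 3.529, Eta 35.571.
Rounding to the nearest integer: Alpha 3, Beta 4, Gamma 3, Delta 3, Epsilon 3, Zeta 4, Eta 36 (total 56).

Alpha 3; Beta 4; Gamma 3; Delta 3; Epsilon 3; Zeta 4; Eta 36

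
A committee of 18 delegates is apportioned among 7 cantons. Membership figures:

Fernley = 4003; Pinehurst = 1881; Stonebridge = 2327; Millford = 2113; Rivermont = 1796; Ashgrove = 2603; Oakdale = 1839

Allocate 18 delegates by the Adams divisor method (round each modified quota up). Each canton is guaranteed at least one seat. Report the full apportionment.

Standard divisor 16562/18 ≈ 920.111; standard quotas: Fernley 4.351, Pinehurst 2.044, Stonebridge 2.529, Millford 2.296, Rivermont 1.952, Ashgrove 2.829, Oakdale 1.999.
Rounding up gives 5, 3, 3, 3, 2, 3, 2 = 21 seats, so the divisor must be adjusted.
With modified divisor 1100: modified quotas Fernley 3.639, Pinehurst 1.710, Stonebridge 2.115, Millford 1.921, Rivermont 1.633, Ashgrove 2.366, Oakdale 1.672.
Rounding up: Fernley 4, Pinehurst 2, Stonebridge 3, Millford 2, Rivermont 2, Ashgrove 3, Oakdale 2 (total 18).

Fernley 4; Pinehurst 2; Stonebridge 3; Millford 2; Rivermont 2; Ashgrove 3; Oakdale 2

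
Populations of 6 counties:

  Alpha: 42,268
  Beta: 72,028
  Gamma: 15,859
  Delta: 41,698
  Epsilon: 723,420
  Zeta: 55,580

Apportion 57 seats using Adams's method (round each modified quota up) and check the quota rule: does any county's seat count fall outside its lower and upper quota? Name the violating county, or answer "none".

Epsilon

Standard quotas: Alpha 2.534, Beta 4.318, Gamma 0.951, Delta 2.500, Epsilon 43.366, Zeta 3.332.
Adams allocation: Alpha 3, Beta 5, Gamma 1, Delta 3, Epsilon 41, Zeta 4.
Epsilon has quota 43.366 (lower 43, upper 44) but receives 41 — outside the quota interval.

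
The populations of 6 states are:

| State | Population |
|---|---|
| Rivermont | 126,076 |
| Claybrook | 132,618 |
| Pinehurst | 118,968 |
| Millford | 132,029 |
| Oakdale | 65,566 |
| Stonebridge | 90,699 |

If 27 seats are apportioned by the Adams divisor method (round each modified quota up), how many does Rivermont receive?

Standard divisor 665956/27 ≈ 24665.037; standard quotas: Rivermont 5.112, Claybrook 5.377, Pinehurst 4.823, Millford 5.353, Oakdale 2.658, Stonebridge 3.677.
Rounding up gives 6, 6, 5, 6, 3, 4 = 30 seats, so the divisor must be adjusted.
With modified divisor 28100: modified quotas Rivermont 4.487, Claybrook 4.720, Pinehurst 4.234, Millford 4.699, Oakdale 2.333, Stonebridge 3.228.
Rounding up: Rivermont 5, Claybrook 5, Pinehurst 5, Millford 5, Oakdale 3, Stonebridge 4 (total 27).
Rivermont receives 5.

5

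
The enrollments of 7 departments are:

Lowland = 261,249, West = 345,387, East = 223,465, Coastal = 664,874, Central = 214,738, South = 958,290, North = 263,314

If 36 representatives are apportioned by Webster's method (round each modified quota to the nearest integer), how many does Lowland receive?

3

Standard divisor 2931317/36 ≈ 81425.472; standard quotas: Lowland 3.208, West 4.242, East 2.744, Coastal 8.165, Central 2.637, South 11.769, North 3.234.
Rounding to the nearest integer gives Lowland 3, West 4, East 3, Coastal 8, Central 3, South 12, North 3 — total 36, matching the house size, so no adjustment is needed.
Lowland receives 3.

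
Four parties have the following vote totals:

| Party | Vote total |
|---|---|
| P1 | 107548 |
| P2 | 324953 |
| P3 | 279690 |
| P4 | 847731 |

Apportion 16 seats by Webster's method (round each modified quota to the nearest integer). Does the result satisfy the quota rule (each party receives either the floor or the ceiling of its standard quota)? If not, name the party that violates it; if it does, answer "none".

Standard quotas: P1 1.103, P2 3.333, P3 2.869, P4 8.695.
Webster allocation: P1 1, P2 3, P3 3, P4 9.
Every allocation lies between the lower and upper quota.

none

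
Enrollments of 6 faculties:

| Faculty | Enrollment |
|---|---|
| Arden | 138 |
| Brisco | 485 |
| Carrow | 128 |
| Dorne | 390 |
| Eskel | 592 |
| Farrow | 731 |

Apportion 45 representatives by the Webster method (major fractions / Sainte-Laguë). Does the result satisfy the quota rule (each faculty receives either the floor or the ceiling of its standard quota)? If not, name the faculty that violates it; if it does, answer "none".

none

Standard quotas: Arden 2.520, Brisco 8.858, Carrow 2.338, Dorne 7.123, Eskel 10.812, Farrow 13.350.
Webster allocation: Arden 3, Brisco 9, Carrow 2, Dorne 7, Eskel 11, Farrow 13.
Every allocation lies between the lower and upper quota.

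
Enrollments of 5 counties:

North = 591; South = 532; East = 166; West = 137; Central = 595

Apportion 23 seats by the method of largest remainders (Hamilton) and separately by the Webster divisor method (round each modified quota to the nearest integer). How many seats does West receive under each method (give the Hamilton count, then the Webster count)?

Hamilton: North 7, South 6, East 2, West 1, Central 7.
Webster: North 6, South 6, East 2, West 2, Central 7.
West gets 1 under Hamilton and 2 under Webster.

1 and 2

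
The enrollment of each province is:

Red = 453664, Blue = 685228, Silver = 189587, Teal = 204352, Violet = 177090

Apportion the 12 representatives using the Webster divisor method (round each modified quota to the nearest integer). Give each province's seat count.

Standard divisor 1709921/12 ≈ 142493.417; standard quotas: Red 3.184, Blue 4.809, Silver 1.330, Teal 1.434, Violet 1.243.
Rounding to the nearest integer gives 3, 5, 1, 1, 1 = 11 seats, so the divisor must be adjusted.
With modified divisor 132900: modified quotas Red 3.414, Blue 5.156, Silver 1.427, Teal 1.538, Violet 1.333.
Rounding to the nearest integer: Red 3, Blue 5, Silver 1, Teal 2, Violet 1 (total 12).

Red 3, Blue 5, Silver 1, Teal 2, Violet 1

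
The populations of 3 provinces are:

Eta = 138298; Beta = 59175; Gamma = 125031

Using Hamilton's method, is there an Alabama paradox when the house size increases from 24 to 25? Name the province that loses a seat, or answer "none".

Beta

At 24 seats: Eta 10, Beta 5, Gamma 9.
At 25 seats: Eta 11, Beta 4, Gamma 10.
Beta drops from 5 to 4.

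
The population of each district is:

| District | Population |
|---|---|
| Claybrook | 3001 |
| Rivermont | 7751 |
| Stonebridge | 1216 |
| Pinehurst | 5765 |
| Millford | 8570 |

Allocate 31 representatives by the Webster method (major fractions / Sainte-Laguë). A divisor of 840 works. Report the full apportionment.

With modified divisor 840: modified quotas Claybrook 3.573, Rivermont 9.227, Stonebridge 1.448, Pinehurst 6.863, Millford 10.202.
Rounding to the nearest integer: Claybrook 4, Rivermont 9, Stonebridge 1, Pinehurst 7, Millford 10 (total 31).

Claybrook=4; Rivermont=9; Stonebridge=1; Pinehurst=7; Millford=10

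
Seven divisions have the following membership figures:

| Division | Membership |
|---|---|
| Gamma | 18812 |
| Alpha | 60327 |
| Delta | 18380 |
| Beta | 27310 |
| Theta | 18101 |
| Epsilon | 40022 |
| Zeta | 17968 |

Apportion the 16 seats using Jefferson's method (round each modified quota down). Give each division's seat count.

Standard divisor 200920/16 ≈ 12557.5; standard quotas: Gamma 1.498, Alpha 4.804, Delta 1.464, Beta 2.175, Theta 1.441, Epsilon 3.187, Zeta 1.431.
Rounding down gives 1, 4, 1, 2, 1, 3, 1 = 13 seats, so the divisor must be adjusted.
With modified divisor 9700: modified quotas Gamma 1.939, Alpha 6.219, Delta 1.895, Beta 2.815, Theta 1.866, Epsilon 4.126, Zeta 1.852.
Rounding down: Gamma 1, Alpha 6, Delta 1, Beta 2, Theta 1, Epsilon 4, Zeta 1 (total 16).

Gamma 1; Alpha 6; Delta 1; Beta 2; Theta 1; Epsilon 4; Zeta 1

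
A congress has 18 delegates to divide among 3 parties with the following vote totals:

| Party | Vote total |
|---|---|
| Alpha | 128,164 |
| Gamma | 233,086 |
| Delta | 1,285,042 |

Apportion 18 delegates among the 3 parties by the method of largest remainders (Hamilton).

Alpha 1, Gamma 3, Delta 14

The standard divisor is 1646292/18 ≈ 91460.667.
Standard quotas: Alpha 1.4013, Gamma 2.5485, Delta 14.0502.
Lower quotas: Alpha 1, Gamma 2, Delta 14 (sum 17, leaving 1 seat).
Remainders in descending order: Gamma 0.5485, Alpha 0.4013, Delta 0.0502.
The surplus seat goes to Gamma.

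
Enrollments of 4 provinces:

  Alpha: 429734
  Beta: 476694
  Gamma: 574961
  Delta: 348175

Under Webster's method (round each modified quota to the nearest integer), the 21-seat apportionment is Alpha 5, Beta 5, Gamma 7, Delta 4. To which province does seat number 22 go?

Beta

Priority for the next seat is population ÷ (current seats + 0.5).
Priorities: Alpha 78133.455, Beta 86671.636, Gamma 76661.467, Delta 77372.222.
Highest priority: Beta.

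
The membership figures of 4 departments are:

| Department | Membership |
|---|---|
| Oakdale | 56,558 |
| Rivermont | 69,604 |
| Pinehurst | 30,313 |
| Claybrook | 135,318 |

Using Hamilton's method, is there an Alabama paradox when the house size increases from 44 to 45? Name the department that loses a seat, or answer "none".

Pinehurst

At 44 seats: Oakdale 9, Rivermont 10, Pinehurst 5, Claybrook 20.
At 45 seats: Oakdale 9, Rivermont 11, Pinehurst 4, Claybrook 21.
Pinehurst drops from 5 to 4.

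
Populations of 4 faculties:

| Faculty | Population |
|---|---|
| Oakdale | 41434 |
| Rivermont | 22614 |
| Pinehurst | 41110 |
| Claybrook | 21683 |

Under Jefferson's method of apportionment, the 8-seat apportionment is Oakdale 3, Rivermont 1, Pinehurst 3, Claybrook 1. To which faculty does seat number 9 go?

Rivermont

Priority for the next seat is population ÷ (current seats + 1).
Priorities: Oakdale 10358.500, Rivermont 11307.000, Pinehurst 10277.500, Claybrook 10841.500.
Highest priority: Rivermont.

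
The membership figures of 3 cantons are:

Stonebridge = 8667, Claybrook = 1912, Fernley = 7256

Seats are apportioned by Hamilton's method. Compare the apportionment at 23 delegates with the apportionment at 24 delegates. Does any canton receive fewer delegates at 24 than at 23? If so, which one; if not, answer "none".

Claybrook

At 23 seats: Stonebridge 11, Claybrook 3, Fernley 9.
At 24 seats: Stonebridge 12, Claybrook 2, Fernley 10.
Claybrook drops from 3 to 2.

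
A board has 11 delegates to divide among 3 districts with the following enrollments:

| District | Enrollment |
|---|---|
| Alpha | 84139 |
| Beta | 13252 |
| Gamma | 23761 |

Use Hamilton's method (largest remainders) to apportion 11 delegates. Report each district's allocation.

The standard divisor is 121152/11 ≈ 11013.818.
Standard quotas: Alpha 7.6394, Beta 1.2032, Gamma 2.1574.
Lower quotas: Alpha 7, Beta 1, Gamma 2 (sum 10, leaving 1 seat).
Remainders in descending order: Alpha 0.6394, Beta 0.2032, Gamma 0.1574.
The surplus seat goes to Alpha.

Alpha: 8, Beta: 1, Gamma: 2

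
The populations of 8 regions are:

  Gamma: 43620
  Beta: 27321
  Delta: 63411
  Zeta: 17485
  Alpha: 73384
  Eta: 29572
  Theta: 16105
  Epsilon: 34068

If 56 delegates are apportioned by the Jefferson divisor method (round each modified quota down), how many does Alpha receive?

14

Standard divisor 304966/56 ≈ 5445.821; standard quotas: Gamma 8.010, Beta 5.017, Delta 11.644, Zeta 3.211, Alpha 13.475, Eta 5.430, Theta 2.957, Epsilon 6.256.
Rounding down gives 8, 5, 11, 3, 13, 5, 2, 6 = 53 seats, so the divisor must be adjusted.
With modified divisor 5100: modified quotas Gamma 8.553, Beta 5.357, Delta 12.434, Zeta 3.428, Alpha 14.389, Eta 5.798, Theta 3.158, Epsilon 6.680.
Rounding down: Gamma 8, Beta 5, Delta 12, Zeta 3, Alpha 14, Eta 5, Theta 3, Epsilon 6 (total 56).
Alpha receives 14.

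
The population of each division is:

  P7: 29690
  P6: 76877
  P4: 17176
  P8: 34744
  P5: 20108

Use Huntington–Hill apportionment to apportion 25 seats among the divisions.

P7: 4, P6: 11, P4: 2, P8: 5, P5: 3

With divisor 7171: modified quotas P7 4.140, P6 10.721, P4 2.395, P8 4.845, P5 2.804.
Geometric-mean thresholds: P7 √(4·5)=4.472, P6 √(10·11)=10.488, P4 √(2·3)=2.449, P8 √(4·5)=4.472, P5 √(2·3)=2.449.
Each quota rounded against its threshold gives P7 4, P6 11, P4 2, P8 5, P5 3 (total 25).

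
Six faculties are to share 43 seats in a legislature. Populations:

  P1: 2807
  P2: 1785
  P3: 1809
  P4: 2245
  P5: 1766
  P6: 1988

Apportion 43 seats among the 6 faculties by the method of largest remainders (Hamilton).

P1=10, P2=6, P3=6, P4=8, P5=6, P6=7

Total 12400; standard divisor 12400/43 ≈ 288.372.
Standard quotas: P1 9.734, P2 6.190, P3 6.273, P4 7.785, P5 6.124, P6 6.894.
Lower quotas: P1 9, P2 6, P3 6, P4 7, P5 6, P6 6 (sum 40, leaving 3 seats).
Remainders in descending order: P6 0.894, P4 0.785, P1 0.734, P3 0.273, P2 0.190, P5 0.124.
The surplus seats go to P6, P4, P1.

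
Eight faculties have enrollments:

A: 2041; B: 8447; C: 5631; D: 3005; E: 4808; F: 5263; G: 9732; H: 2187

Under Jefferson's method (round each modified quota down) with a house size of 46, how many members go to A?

Standard divisor 41114/46 ≈ 893.783; standard quotas: A 2.284, B 9.451, C 6.300, D 3.362, E 5.379, F 5.888, G 10.889, H 2.447.
Rounding down gives 2, 9, 6, 3, 5, 5, 10, 2 = 42 seats, so the divisor must be adjusted.
With modified divisor 808: modified quotas A 2.526, B 10.454, C 6.969, D 3.719, E 5.950, F 6.514, G 12.045, H 2.707.
Rounding down: A 2, B 10, C 6, D 3, E 5, F 6, G 12, H 2 (total 46).
A receives 2.

2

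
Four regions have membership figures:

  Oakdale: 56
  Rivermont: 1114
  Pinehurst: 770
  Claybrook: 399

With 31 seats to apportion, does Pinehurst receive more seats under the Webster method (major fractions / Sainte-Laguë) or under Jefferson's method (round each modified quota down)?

Jefferson

Webster: Oakdale 1, Rivermont 15, Pinehurst 10, Claybrook 5.
Jefferson: Oakdale 0, Rivermont 15, Pinehurst 11, Claybrook 5.
Pinehurst gets 10 under Webster and 11 under Jefferson.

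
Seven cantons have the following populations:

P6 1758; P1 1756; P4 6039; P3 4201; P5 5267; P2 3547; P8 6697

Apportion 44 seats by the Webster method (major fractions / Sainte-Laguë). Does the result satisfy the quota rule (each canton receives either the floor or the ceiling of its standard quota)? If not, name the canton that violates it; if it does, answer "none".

none

Standard quotas: P6 2.643, P1 2.640, P4 9.080, P3 6.316, P5 7.919, P2 5.333, P8 10.069.
Webster allocation: P6 3, P1 3, P4 9, P3 6, P5 8, P2 5, P8 10.
Every allocation lies between the lower and upper quota.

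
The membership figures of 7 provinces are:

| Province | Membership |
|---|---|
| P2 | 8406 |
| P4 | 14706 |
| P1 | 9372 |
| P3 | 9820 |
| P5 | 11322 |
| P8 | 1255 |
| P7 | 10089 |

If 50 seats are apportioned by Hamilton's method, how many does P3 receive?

8

Standard divisor: 64970 ÷ 50 ≈ 1299.4.
Standard quotas: P2 6.4691, P4 11.3175, P1 7.2126, P3 7.5573, P5 8.7133, P8 0.9658, P7 7.7644.
Lower quotas: P2 6, P4 11, P1 7, P3 7, P5 8, P8 0, P7 7 (sum 46, leaving 4 seats).
Remainders in descending order: P8 0.9658, P7 0.7644, P5 0.7133, P3 0.5573, P2 0.4691, P4 0.3175, P1 0.2126.
Largest remainders: P8, P7, P5, P3 receive the extra seats.
P3 receives 8.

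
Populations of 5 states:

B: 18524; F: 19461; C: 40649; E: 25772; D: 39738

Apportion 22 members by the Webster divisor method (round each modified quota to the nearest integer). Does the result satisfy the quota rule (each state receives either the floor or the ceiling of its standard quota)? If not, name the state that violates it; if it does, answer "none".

Standard quotas: B 2.827, F 2.970, C 6.204, E 3.933, D 6.065.
Webster allocation: B 3, F 3, C 6, E 4, D 6.
Every allocation lies between the lower and upper quota.

none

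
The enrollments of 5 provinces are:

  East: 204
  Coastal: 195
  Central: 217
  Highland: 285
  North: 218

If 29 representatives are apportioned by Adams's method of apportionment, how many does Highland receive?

Standard divisor 1119/29 ≈ 38.586; standard quotas: East 5.287, Coastal 5.054, Central 5.624, Highland 7.386, North 5.650.
Rounding up gives 6, 6, 6, 8, 6 = 32 seats, so the divisor must be adjusted.
With modified divisor 42: modified quotas East 4.857, Coastal 4.643, Central 5.167, Highland 6.786, North 5.190.
Rounding up: East 5, Coastal 5, Central 6, Highland 7, North 6 (total 29).
Highland receives 7.

7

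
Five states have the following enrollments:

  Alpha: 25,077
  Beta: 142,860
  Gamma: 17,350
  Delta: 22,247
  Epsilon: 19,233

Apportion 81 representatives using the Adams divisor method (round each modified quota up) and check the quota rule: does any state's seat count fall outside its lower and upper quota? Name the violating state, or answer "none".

Standard quotas: Alpha 8.957, Beta 51.029, Gamma 6.197, Delta 7.947, Epsilon 6.870.
Adams allocation: Alpha 9, Beta 50, Gamma 7, Delta 8, Epsilon 7.
Beta has quota 51.029 (lower 51, upper 52) but receives 50 — outside the quota interval.

Beta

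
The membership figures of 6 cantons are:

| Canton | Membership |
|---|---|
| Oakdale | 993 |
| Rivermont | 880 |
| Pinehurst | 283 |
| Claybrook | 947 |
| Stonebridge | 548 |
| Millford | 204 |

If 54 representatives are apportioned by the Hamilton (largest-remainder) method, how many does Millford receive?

The standard divisor is 3855/54 ≈ 71.389.
Standard quotas: Oakdale 13.910, Rivermont 12.327, Pinehurst 3.964, Claybrook 13.265, Stonebridge 7.676, Millford 2.858.
Lower quotas: Oakdale 13, Rivermont 12, Pinehurst 3, Claybrook 13, Stonebridge 7, Millford 2 (sum 50, leaving 4 seats).
Remainders in descending order: Pinehurst 0.964, Oakdale 0.910, Millford 0.858, Stonebridge 0.676, Rivermont 0.327, Claybrook 0.265.
Largest remainders: Pinehurst, Oakdale, Millford, Stonebridge receive the extra seats.
Millford receives 3.

3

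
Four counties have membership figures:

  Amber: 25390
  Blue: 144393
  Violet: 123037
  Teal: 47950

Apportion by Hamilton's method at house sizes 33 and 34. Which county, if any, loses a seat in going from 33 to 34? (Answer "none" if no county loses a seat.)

none

At 33 seats: Amber 2, Blue 14, Violet 12, Teal 5.
At 34 seats: Amber 3, Blue 14, Violet 12, Teal 5.
No county's allocation decreased.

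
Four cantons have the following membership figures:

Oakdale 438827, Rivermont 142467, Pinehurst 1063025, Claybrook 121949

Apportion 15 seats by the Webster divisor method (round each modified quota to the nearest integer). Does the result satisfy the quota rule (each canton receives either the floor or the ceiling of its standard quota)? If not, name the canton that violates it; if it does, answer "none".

none

Standard quotas: Oakdale 3.727, Rivermont 1.210, Pinehurst 9.028, Claybrook 1.036.
Webster allocation: Oakdale 4, Rivermont 1, Pinehurst 9, Claybrook 1.
Every allocation lies between the lower and upper quota.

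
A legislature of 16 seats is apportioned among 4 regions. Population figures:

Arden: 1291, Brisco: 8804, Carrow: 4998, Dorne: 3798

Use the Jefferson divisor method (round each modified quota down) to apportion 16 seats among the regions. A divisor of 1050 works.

With modified divisor 1050: modified quotas Arden 1.230, Brisco 8.385, Carrow 4.760, Dorne 3.617.
Rounding down: Arden 1, Brisco 8, Carrow 4, Dorne 3 (total 16).

Arden 1, Brisco 8, Carrow 4, Dorne 3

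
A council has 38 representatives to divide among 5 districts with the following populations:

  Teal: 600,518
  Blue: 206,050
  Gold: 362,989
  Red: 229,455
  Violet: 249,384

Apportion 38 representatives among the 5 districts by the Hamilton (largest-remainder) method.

Standard divisor: 1648396 ÷ 38 ≈ 43378.842.
Standard quotas: Teal 13.8436, Blue 4.7500, Gold 8.3679, Red 5.2896, Violet 5.7490.
Lower quotas: Teal 13, Blue 4, Gold 8, Red 5, Violet 5 (sum 35, leaving 3 seats).
Remainders in descending order: Teal 0.8436, Blue 0.7500, Violet 0.7490, Gold 0.3679, Red 0.2896.
Largest remainders: Teal, Blue, Violet receive the extra seats.

Teal 14, Blue 5, Gold 8, Red 5, Violet 6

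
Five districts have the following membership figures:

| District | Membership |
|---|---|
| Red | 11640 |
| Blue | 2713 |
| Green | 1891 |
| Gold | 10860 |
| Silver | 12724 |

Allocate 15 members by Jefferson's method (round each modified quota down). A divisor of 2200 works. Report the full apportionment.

Red 5; Blue 1; Green 0; Gold 4; Silver 5

With modified divisor 2200: modified quotas Red 5.291, Blue 1.233, Green 0.860, Gold 4.936, Silver 5.784.
Rounding down: Red 5, Blue 1, Green 0, Gold 4, Silver 5 (total 15).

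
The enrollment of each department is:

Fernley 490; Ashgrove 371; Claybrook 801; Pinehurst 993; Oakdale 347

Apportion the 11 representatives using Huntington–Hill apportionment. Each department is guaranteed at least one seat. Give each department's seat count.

With divisor 274: modified quotas Fernley 1.788, Ashgrove 1.354, Claybrook 2.923, Pinehurst 3.624, Oakdale 1.266.
Geometric-mean thresholds: Fernley √(1·2)=1.414, Ashgrove √(1·2)=1.414, Claybrook √(2·3)=2.449, Pinehurst √(3·4)=3.464, Oakdale √(1·2)=1.414.
Each quota rounded against its threshold gives Fernley 2, Ashgrove 1, Claybrook 3, Pinehurst 4, Oakdale 1 (total 11).

Fernley 2, Ashgrove 1, Claybrook 3, Pinehurst 4, Oakdale 1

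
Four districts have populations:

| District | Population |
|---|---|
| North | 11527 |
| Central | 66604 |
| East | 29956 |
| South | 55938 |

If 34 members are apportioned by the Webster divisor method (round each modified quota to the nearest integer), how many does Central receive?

14

Standard divisor 164025/34 ≈ 4824.265; standard quotas: North 2.389, Central 13.806, East 6.209, South 11.595.
Rounding to the nearest integer gives North 2, Central 14, East 6, South 12 — total 34, matching the house size, so no adjustment is needed.
Central receives 14.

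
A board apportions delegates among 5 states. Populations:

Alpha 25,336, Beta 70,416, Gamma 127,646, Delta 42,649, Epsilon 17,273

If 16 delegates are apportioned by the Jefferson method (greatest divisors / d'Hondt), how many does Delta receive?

Standard divisor 283320/16 ≈ 17707.5; standard quotas: Alpha 1.431, Beta 3.977, Gamma 7.209, Delta 2.409, Epsilon 0.975.
Rounding down gives 1, 3, 7, 2, 0 = 13 seats, so the divisor must be adjusted.
With modified divisor 15100: modified quotas Alpha 1.678, Beta 4.663, Gamma 8.453, Delta 2.824, Epsilon 1.144.
Rounding down: Alpha 1, Beta 4, Gamma 8, Delta 2, Epsilon 1 (total 16).
Delta receives 2.

2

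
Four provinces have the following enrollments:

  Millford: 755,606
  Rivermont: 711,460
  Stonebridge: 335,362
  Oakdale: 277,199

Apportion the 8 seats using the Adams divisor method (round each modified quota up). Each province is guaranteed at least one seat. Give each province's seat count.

Standard divisor 2079627/8 ≈ 259953.375; standard quotas: Millford 2.907, Rivermont 2.737, Stonebridge 1.290, Oakdale 1.066.
Rounding up gives 3, 3, 2, 2 = 10 seats, so the divisor must be adjusted.
With modified divisor 345500: modified quotas Millford 2.187, Rivermont 2.059, Stonebridge 0.971, Oakdale 0.802.
Rounding up: Millford 3, Rivermont 3, Stonebridge 1, Oakdale 1 (total 8).

Millford 3; Rivermont 3; Stonebridge 1; Oakdale 1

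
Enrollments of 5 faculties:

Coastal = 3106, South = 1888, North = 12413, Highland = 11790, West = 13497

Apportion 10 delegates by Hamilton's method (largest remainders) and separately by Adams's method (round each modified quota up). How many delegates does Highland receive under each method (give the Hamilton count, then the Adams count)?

Hamilton: Coastal 1, South 0, North 3, Highland 3, West 3.
Adams: Coastal 1, South 1, North 3, Highland 2, West 3.
Highland gets 3 under Hamilton and 2 under Adams.

3 and 2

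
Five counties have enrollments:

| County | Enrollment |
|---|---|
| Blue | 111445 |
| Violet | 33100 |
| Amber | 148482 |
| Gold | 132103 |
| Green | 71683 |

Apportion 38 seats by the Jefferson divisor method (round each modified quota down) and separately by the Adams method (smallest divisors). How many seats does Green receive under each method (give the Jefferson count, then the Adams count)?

5 and 6

Jefferson: Blue 9, Violet 2, Amber 12, Gold 10, Green 5.
Adams: Blue 8, Violet 3, Amber 11, Gold 10, Green 6.
Green gets 5 under Jefferson and 6 under Adams.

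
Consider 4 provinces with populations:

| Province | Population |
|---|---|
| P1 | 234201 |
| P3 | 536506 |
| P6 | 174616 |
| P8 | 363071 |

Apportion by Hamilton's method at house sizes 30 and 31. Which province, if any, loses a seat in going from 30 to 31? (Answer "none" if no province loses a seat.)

At 30 seats: P1 6, P3 12, P6 4, P8 8.
At 31 seats: P1 5, P3 13, P6 4, P8 9.
P1 drops from 6 to 5.

P1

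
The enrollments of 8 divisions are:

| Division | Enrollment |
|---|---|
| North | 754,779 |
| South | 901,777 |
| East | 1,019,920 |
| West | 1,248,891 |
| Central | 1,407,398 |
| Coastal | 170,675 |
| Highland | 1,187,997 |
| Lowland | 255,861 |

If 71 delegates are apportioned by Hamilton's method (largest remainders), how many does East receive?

Total 6947298; standard divisor 6947298/71 ≈ 97849.268.
Standard quotas: North 7.7137, South 9.2160, East 10.4234, West 12.7634, Central 14.3833, Coastal 1.7443, Highland 12.1411, Lowland 2.6148.
Lower quotas: North 7, South 9, East 10, West 12, Central 14, Coastal 1, Highland 12, Lowland 2 (sum 67, leaving 4 seats).
Remainders in descending order: West 0.7634, Coastal 0.7443, North 0.7137, Lowland 0.6148, East 0.4234, Central 0.3833, South 0.2160, Highland 0.1411.
Largest remainders: West, Coastal, North, Lowland receive the extra seats.
East receives 10.

10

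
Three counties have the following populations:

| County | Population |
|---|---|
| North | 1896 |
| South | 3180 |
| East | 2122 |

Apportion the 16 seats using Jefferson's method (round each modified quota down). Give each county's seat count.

Standard divisor 7198/16 ≈ 449.875; standard quotas: North 4.215, South 7.069, East 4.717.
Rounding down gives 4, 7, 4 = 15 seats, so the divisor must be adjusted.
With modified divisor 400: modified quotas North 4.740, South 7.950, East 5.305.
Rounding down: North 4, South 7, East 5 (total 16).

North 4; South 7; East 5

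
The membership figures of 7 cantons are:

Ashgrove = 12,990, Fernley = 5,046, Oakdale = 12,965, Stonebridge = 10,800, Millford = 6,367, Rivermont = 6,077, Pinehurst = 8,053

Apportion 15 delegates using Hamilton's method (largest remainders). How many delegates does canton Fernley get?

The standard divisor is 62298/15 ≈ 4153.2.
Standard quotas: Ashgrove 3.1277, Fernley 1.2150, Oakdale 3.1217, Stonebridge 2.6004, Millford 1.5330, Rivermont 1.4632, Pinehurst 1.9390.
Lower quotas: Ashgrove 3, Fernley 1, Oakdale 3, Stonebridge 2, Millford 1, Rivermont 1, Pinehurst 1 (sum 12, leaving 3 seats).
Remainders in descending order: Pinehurst 0.9390, Stonebridge 0.6004, Millford 0.5330, Rivermont 0.4632, Fernley 0.2150, Ashgrove 0.1277, Oakdale 0.1217.
The surplus seats go to Pinehurst, Stonebridge, Millford.
Fernley receives 1.

1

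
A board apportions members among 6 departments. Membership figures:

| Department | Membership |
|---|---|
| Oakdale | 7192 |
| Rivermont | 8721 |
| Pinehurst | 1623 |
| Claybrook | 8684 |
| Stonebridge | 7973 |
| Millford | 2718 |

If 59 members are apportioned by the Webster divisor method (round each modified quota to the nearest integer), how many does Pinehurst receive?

3

Standard divisor 36911/59 ≈ 625.61; standard quotas: Oakdale 11.496, Rivermont 13.940, Pinehurst 2.594, Claybrook 13.881, Stonebridge 12.744, Millford 4.345.
Rounding to the nearest integer gives Oakdale 11, Rivermont 14, Pinehurst 3, Claybrook 14, Stonebridge 13, Millford 4 — total 59, matching the house size, so no adjustment is needed.
Pinehurst receives 3.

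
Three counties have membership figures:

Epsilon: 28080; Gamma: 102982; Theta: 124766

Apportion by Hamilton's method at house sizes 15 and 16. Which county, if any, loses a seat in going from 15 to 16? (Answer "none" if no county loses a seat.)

none

At 15 seats: Epsilon 2, Gamma 6, Theta 7.
At 16 seats: Epsilon 2, Gamma 6, Theta 8.
No county's allocation decreased.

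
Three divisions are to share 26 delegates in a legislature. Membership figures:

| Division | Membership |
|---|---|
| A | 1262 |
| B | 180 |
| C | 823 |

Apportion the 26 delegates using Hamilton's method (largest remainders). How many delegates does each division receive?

The standard divisor is 2265/26 ≈ 87.115.
Standard quotas: A 14.487, B 2.066, C 9.447.
Lower quotas: A 14, B 2, C 9 (sum 25, leaving 1 seat).
Remainders in descending order: A 0.487, C 0.447, B 0.066.
Largest remainder: A receives the extra seat.

A 15, B 2, C 9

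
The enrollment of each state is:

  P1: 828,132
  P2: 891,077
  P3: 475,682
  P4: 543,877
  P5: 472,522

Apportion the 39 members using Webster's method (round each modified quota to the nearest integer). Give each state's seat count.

Standard divisor 3211290/39 ≈ 82340.769; standard quotas: P1 10.057, P2 10.822, P3 5.777, P4 6.605, P5 5.739.
Rounding to the nearest integer gives 10, 11, 6, 7, 6 = 40 seats, so the divisor must be adjusted.
With modified divisor 84300: modified quotas P1 9.824, P2 10.570, P3 5.643, P4 6.452, P5 5.605.
Rounding to the nearest integer: P1 10, P2 11, P3 6, P4 6, P5 6 (total 39).

P1: 10, P2: 11, P3: 6, P4: 6, P5: 6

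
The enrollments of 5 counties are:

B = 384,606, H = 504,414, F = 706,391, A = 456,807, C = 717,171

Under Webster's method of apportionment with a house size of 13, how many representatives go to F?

3

Standard divisor 2769389/13 ≈ 213029.923; standard quotas: B 1.805, H 2.368, F 3.316, A 2.144, C 3.367.
Rounding to the nearest integer gives 2, 2, 3, 2, 3 = 12 seats, so the divisor must be adjusted.
With modified divisor 203400: modified quotas B 1.891, H 2.480, F 3.473, A 2.246, C 3.526.
Rounding to the nearest integer: B 2, H 2, F 3, A 2, C 4 (total 13).
F receives 3.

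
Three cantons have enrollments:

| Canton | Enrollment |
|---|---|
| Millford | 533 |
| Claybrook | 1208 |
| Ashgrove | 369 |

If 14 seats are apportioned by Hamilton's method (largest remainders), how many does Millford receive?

4

Standard divisor: 2110 ÷ 14 ≈ 150.714.
Standard quotas: Millford 3.536, Claybrook 8.015, Ashgrove 2.448.
Lower quotas: Millford 3, Claybrook 8, Ashgrove 2 (sum 13, leaving 1 seat).
Remainders in descending order: Millford 0.536, Ashgrove 0.448, Claybrook 0.015.
The surplus seat goes to Millford.
Millford receives 4.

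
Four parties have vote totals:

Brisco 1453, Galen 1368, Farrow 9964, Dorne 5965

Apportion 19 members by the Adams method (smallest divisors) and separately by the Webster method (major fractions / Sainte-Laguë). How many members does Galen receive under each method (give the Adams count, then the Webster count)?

Adams: Brisco 2, Galen 2, Farrow 9, Dorne 6.
Webster: Brisco 2, Galen 1, Farrow 10, Dorne 6.
Galen gets 2 under Adams and 1 under Webster.

2 and 1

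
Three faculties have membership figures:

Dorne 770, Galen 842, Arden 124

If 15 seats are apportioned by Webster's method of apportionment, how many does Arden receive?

1

Standard divisor 1736/15 ≈ 115.733; standard quotas: Dorne 6.653, Galen 7.275, Arden 1.071.
Rounding to the nearest integer gives Dorne 7, Galen 7, Arden 1 — total 15, matching the house size, so no adjustment is needed.
Arden receives 1.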